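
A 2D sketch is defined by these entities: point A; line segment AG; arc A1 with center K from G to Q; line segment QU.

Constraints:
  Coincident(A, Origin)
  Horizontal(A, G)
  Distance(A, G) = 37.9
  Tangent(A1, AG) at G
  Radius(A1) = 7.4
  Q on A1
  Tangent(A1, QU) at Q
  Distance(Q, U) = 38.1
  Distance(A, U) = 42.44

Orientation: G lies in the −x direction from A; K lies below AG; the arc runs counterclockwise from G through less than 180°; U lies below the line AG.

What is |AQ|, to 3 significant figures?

44.9

A is at the origin; AG is horizontal with |AG| = 37.9 and G on the −x side, so G = (-37.9, 0.00). A1 meets AG tangentially, so KG is at right angles to AG, so K = G + (0, -7.4) = (-37.9, -7.40). Since KQ ⟂ QU (tangency), |KU| = √(7.4² + 38.1²) = 38.8 regardless of where Q sits on A1. So U lies on both circle(A, 42.44) and circle(K, 38.8); the below-AG intersection is U = (-15.9, -39.4). Q is the foot of the tangent from U: Q = (-43.1, -12.7).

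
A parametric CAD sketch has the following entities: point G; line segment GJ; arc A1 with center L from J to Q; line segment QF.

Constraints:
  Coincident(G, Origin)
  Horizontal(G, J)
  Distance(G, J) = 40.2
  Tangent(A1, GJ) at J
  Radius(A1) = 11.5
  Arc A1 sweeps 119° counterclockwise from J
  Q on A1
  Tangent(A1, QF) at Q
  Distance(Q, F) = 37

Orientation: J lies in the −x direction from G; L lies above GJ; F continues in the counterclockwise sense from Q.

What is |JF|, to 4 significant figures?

50.06

On A1, J sits at bearing -90° from L; a 119° counterclockwise sweep puts Q at bearing 29°, so Q = L + 11.5·(cos 29°, sin 29°) = (-30.14, 17.08). A1 meets QF tangentially, so LQ is at right angles to QF, so QF runs along (−sin 29°, cos 29°); with |QF| = 37.0, F = (-48.08, 49.44). Then |JF| = |F − J| = 50.06.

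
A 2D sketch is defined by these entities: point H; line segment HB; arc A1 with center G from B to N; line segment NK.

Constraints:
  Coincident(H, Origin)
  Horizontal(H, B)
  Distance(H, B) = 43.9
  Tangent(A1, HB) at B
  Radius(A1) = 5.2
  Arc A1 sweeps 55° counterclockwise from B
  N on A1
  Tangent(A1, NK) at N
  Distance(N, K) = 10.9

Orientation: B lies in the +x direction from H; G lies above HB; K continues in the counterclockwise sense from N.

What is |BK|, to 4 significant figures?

15.32

H is at the origin; HB is horizontal with |HB| = 43.9 and B on the +x side, so B = (43.90, 0.000). The tangent condition forces GB to be normal to HB, so G = B + (0, 5.2) = (43.90, 5.200). On A1, B sits at bearing -90° from G; a 55° counterclockwise sweep puts N at bearing -35°, so N = G + 5.2·(cos -35°, sin -35°) = (48.16, 2.217). A1 meets NK tangentially, so GN is at right angles to NK, so NK runs along (−sin -35°, cos -35°); with |NK| = 10.9, K = (54.41, 11.15). Then |BK| = |K − B| = 15.32.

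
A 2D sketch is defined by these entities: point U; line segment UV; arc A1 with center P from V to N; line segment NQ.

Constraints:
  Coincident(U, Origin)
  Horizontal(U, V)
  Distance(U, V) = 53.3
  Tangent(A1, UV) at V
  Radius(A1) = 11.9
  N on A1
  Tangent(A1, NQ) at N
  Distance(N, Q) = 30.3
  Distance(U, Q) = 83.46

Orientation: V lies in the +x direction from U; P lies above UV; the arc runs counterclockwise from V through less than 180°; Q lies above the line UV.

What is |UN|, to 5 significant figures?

64.834

Checks: |PN| = 11.90 ✓; ∠(PN, NQ) = 90.00° ✓; |NQ| = 30.30 ✓; |UQ| = 83.46 ✓.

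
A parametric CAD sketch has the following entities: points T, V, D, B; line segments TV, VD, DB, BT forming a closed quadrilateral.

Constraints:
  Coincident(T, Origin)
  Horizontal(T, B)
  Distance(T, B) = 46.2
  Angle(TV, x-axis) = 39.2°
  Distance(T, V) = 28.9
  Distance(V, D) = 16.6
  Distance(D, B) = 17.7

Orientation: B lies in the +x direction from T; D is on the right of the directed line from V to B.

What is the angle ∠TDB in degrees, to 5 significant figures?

164.67°

Checks: |TB| = 46.20 ✓; |TV| = 28.90 ✓; |VD| = 16.60 ✓; |DB| = 17.70 ✓.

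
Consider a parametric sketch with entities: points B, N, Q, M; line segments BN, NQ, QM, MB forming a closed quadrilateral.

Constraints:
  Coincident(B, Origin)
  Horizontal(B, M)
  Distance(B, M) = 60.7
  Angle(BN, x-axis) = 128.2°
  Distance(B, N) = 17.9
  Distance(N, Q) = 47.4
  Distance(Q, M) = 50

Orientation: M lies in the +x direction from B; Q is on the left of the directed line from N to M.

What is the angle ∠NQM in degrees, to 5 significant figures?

97.296°

Checks: |NQ| = 47.40 ✓; |QM| = 50.00 ✓.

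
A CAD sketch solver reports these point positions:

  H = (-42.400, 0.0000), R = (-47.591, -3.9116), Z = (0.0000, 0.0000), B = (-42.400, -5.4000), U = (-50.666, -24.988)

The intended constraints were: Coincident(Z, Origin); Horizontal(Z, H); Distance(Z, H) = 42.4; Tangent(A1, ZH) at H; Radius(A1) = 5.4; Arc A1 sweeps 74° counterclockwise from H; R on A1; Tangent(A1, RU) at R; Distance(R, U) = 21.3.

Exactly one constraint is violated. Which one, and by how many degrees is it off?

Tangent(A1, RU) at R — off by 7.70°.

Z = (0.00, 0.00) ✓; Z.y = 0.00, H.y = 0.00 ✓; |ZH| = 42.40 ✓; ∠(BH, HZ) = 90.00° ✓; |BH| = 5.400 ✓; bearing(B→R) − bearing(B→H) = 74.00° ✓; |BR| = 5.400 ✓; ∠(BR, RU) = 82.30° ✗; |RU| = 21.30 ✓.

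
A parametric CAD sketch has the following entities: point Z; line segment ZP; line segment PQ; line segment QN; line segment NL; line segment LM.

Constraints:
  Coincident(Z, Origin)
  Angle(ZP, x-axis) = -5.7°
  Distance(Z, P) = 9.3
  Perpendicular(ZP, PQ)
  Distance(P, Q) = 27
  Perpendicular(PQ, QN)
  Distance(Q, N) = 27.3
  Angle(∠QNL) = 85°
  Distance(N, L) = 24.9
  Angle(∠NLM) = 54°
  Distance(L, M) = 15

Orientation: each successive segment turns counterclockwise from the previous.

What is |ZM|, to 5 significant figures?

12.853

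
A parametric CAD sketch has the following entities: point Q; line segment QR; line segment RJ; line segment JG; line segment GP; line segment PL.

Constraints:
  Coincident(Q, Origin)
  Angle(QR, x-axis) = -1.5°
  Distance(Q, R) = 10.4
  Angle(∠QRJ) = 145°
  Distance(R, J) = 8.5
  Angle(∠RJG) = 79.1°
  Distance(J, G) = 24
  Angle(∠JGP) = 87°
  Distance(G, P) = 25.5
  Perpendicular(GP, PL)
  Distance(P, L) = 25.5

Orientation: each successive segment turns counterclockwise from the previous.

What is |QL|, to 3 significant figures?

14.6

Q is at the origin; QR runs at -1.5° with length 10.4, so R = (10.4, -0.272). ∠QRJ = 145.0° gives RJ at 33.5° from the x-axis; with |RJ| = 8.5, J = (17.5, 4.42). ∠RJG = 79.1° gives JG at 134° from the x-axis; with |JG| = 24.0, G = (0.693, 21.6). ∠JGP = 87.0° gives GP at -133° from the x-axis; with |GP| = 25.5, P = (-16.6, 2.80). The perpendicularity gives PL at right angles to GP, so PL runs at -42.6°; with |PL| = 25.5, L = (2.20, -14.5). Then |QL| = |L − Q| = 14.6.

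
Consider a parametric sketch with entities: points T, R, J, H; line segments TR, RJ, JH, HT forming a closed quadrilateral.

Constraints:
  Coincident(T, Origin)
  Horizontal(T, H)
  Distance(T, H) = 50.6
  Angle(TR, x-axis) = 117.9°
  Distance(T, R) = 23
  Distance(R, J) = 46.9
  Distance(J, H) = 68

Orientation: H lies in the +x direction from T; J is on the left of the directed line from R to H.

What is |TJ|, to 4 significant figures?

60.88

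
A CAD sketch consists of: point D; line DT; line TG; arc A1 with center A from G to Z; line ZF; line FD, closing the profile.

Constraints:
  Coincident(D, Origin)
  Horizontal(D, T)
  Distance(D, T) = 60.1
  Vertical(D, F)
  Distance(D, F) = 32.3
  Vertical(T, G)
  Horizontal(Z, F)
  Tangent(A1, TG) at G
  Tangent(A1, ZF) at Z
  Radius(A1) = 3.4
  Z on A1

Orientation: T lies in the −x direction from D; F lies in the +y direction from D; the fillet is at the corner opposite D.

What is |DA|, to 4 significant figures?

63.64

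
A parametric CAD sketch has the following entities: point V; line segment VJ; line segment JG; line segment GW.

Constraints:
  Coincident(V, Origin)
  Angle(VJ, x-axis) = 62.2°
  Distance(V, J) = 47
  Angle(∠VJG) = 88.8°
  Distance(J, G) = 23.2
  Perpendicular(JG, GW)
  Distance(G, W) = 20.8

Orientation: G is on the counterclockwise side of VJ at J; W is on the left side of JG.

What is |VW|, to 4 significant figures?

34.34

V is at the origin; VJ runs at 62.2° with length 47.0, so J = 47.0·(cos 62.2°, sin 62.2°) = (21.92, 41.58). ∠VJG = 88.8°, so JG runs at 62.2° + (180° − 88.8°) = 153.4° from the x-axis; with |JG| = 23.2, G = J + 23.2·(cos 153.4°, sin 153.4°) = (1.176, 51.96). JG is perpendicular to GW; with |GW| = 20.8 on the left of JG, W = G + 20.8·(-0.4478, -0.8942) = (-8.138, 33.36). Then |VW| = |W − V| = 34.34.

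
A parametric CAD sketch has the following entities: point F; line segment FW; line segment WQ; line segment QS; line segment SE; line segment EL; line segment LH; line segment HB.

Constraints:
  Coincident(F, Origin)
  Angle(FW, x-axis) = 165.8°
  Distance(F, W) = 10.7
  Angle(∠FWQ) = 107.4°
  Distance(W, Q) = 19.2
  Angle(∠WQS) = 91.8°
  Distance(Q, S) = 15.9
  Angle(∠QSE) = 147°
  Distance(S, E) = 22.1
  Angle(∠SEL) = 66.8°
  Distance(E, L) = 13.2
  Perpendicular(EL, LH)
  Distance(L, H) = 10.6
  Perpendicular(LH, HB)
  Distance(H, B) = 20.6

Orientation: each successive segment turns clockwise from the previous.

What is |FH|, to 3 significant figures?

14.6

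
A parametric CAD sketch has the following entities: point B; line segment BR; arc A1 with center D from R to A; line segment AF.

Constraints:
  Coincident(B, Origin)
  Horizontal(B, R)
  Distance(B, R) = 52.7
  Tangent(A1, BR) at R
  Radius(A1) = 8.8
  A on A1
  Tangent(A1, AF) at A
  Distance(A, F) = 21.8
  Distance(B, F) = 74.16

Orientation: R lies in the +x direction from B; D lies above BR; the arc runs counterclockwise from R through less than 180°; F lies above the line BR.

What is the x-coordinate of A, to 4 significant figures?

60.68

B is at the origin; BR is horizontal with |BR| = 52.7 and R on the +x side, so R = (52.70, 0.000). Since A1 is tangent to BR there, DR ⟂ BR, so D = R + (0, 8.8) = (52.70, 8.800). Since DA ⟂ AF (tangency), |DF| = √(8.8² + 21.8²) = 23.51 regardless of where A sits on A1. So F lies on both circle(B, 74.16) and circle(D, 23.51); the above-BR intersection is F = (69.87, 24.86). A is the foot of the tangent from F: A = (60.68, 5.090).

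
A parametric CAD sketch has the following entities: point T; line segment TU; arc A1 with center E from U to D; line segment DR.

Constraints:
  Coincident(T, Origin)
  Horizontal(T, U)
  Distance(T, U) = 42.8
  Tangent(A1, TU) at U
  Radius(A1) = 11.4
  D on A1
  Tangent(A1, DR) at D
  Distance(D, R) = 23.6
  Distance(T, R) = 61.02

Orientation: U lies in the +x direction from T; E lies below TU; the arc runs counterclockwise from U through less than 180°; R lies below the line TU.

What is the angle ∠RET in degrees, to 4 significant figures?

117.6°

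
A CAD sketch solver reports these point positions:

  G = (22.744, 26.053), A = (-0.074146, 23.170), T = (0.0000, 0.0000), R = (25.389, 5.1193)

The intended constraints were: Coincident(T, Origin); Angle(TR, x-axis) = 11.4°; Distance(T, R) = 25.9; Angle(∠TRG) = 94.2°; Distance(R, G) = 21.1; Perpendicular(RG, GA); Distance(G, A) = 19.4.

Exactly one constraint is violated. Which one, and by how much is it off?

Distance(G, A) = 19.4 — off by 3.60.

T = (0.00, 0.00) ✓; TR at 11.40° ✓; |TR| = 25.90 ✓; ∠TRG = 94.20° ✓; |RG| = 21.10 ✓; ∠(RG, GA) = 90.00° ✓; |GA| = 23.00 ✗.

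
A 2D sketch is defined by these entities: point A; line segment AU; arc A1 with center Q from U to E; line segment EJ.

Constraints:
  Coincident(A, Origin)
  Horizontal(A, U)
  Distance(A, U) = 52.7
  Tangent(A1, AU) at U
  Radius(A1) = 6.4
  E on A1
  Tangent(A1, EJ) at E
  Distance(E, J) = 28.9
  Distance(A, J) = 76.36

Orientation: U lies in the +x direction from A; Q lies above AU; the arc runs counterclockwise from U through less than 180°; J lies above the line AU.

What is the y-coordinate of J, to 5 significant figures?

30.376

Checks: |QE| = 6.400 ✓; ∠(QE, EJ) = 90.00° ✓; |EJ| = 28.90 ✓; |AJ| = 76.36 ✓.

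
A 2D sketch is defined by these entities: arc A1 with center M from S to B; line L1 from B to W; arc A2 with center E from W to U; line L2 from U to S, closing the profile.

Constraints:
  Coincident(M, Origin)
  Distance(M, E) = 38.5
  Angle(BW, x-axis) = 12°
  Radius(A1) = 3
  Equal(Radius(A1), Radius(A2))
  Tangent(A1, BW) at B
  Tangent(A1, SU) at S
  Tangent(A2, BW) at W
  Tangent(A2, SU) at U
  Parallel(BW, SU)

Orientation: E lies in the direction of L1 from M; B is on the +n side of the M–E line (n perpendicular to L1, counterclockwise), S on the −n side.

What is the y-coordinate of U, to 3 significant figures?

5.07

The slot axis is L1's direction at 12.0°, so u = (cos 12.0°, sin 12.0°) = (0.978, 0.208) and n = (−sin 12.0°, cos 12.0°) = (-0.208, 0.978). M is at the origin and E lies 38.5 along u from M, so E = 38.5·u = (37.7, 8.00). Tangency of A1 to both parallel lines with radius 3.0 puts B and S at M ± 3.0·n: B = (-0.624, 2.93), S = (0.624, -2.93). Equal radii place W and U the same way about E: W = E + 3.0·n = (37.0, 10.9), U = E − 3.0·n = (38.3, 5.07). So U.y = 5.07.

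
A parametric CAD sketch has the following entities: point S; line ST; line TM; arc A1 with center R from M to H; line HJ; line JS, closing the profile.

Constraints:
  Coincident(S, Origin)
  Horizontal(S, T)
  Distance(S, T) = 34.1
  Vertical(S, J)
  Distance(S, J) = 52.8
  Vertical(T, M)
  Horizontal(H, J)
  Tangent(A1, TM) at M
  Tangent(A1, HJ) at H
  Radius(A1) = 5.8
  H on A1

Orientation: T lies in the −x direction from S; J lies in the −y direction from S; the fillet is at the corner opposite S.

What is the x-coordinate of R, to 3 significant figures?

-28.3

S is at the origin; ST is horizontal with |ST| = 34.1 and T on the −x side, so T = (-34.1, 0.00). SJ is vertical with |SJ| = 52.8 and J on the −y side, so J = (0.00, -52.8). The virtual corner opposite S is at (-34.1, -52.8). A1 meets TM tangentially, so RM is at right angles to TM and the tangent condition forces RH to be normal to HJ, with radius 5.8, so the center R sits 5.8 in from both sides at R = (-28.3, -47.0). So R.x = -28.3.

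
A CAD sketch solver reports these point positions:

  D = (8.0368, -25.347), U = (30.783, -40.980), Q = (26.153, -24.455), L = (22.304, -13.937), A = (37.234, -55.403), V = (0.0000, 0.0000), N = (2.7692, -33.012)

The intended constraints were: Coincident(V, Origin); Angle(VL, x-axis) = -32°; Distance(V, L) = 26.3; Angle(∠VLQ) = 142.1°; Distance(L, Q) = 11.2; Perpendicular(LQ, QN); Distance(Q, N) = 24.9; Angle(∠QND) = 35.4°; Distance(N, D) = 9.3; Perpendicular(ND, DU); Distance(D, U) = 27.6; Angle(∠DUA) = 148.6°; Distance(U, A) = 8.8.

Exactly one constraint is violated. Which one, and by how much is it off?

Distance(U, A) = 8.8 — off by 7.00.

V = (0.00, 0.00) ✓; VL at -32.00° ✓; |VL| = 26.30 ✓; ∠VLQ = 142.1° ✓; |LQ| = 11.20 ✓; ∠(LQ, QN) = 90.00° ✓; |QN| = 24.90 ✓; ∠QND = 35.40° ✓; |ND| = 9.301 ✓; ∠(ND, DU) = 90.00° ✓; |DU| = 27.60 ✓; ∠DUA = 148.6° ✓; |UA| = 15.80 ✗.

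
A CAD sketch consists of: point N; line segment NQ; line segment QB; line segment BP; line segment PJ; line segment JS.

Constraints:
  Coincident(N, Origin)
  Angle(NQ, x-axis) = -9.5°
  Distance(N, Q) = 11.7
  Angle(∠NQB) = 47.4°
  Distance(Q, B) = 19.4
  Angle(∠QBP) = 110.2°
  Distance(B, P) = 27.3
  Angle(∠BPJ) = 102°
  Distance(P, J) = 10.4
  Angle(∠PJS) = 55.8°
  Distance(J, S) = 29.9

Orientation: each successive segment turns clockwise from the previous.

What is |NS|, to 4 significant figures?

15.06

N is at the origin; NQ runs at -9.5° with length 11.7, so Q = (11.54, -1.931). ∠NQB = 47.4° gives QB at -142.1° from the x-axis; with |QB| = 19.4, B = (-3.769, -13.85). ∠QBP = 110.2° gives BP at 148.1° from the x-axis; with |BP| = 27.3, P = (-26.95, 0.5782). ∠BPJ = 102.0° gives PJ at 70.10° from the x-axis; with |PJ| = 10.4, J = (-23.41, 10.36). ∠PJS = 55.8° gives JS at -54.10° from the x-axis; with |JS| = 29.9, S = (-5.873, -13.86). Then |NS| = |S − N| = 15.06.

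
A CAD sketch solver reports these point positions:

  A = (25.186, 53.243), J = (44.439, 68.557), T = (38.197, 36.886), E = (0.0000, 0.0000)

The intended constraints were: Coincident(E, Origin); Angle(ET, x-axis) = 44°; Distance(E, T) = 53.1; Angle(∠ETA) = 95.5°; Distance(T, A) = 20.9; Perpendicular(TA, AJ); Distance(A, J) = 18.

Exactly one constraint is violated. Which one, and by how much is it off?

Distance(A, J) = 18 — off by 6.60.

E = (0.00, 0.00) ✓; ET at 44.00° ✓; |ET| = 53.10 ✓; ∠ETA = 95.50° ✓; |TA| = 20.90 ✓; ∠(TA, AJ) = 90.00° ✓; |AJ| = 24.60 ✗.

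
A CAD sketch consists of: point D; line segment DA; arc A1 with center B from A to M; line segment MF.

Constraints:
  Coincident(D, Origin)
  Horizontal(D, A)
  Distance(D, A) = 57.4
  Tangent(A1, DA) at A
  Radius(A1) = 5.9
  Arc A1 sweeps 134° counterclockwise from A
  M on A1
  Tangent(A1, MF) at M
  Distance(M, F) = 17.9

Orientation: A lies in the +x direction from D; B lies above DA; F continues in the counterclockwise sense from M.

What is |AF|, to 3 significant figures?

24.3

On A1, A sits at bearing -90° from B; a 134° counterclockwise sweep puts M at bearing 44°, so M = B + 5.9·(cos 44°, sin 44°) = (61.6, 10.0). A1 meets MF tangentially, so BM is at right angles to MF, so MF runs along (−sin 44°, cos 44°); with |MF| = 17.9, F = (49.2, 22.9). Then |AF| = |F − A| = 24.3.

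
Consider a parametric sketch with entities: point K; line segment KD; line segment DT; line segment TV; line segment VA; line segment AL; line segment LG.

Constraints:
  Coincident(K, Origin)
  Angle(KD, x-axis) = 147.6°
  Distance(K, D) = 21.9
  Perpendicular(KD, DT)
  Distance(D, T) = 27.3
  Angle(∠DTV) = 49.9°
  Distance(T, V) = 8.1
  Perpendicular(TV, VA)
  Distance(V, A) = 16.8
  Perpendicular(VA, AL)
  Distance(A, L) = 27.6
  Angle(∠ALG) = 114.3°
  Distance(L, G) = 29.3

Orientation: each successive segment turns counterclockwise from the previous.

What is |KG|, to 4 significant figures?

67.97

K is at the origin; KD runs at 147.6° with length 21.9, so D = (-18.49, 11.73). KD ⟂ DT, so DT runs at -122.4°; with |DT| = 27.3, T = (-33.12, -11.32). ∠DTV = 49.9° gives TV at 7.700° from the x-axis; with |TV| = 8.1, V = (-25.09, -10.23). TV ⟂ VA, so VA runs at 97.70°; with |VA| = 16.8, A = (-27.34, 6.418). VA ⟂ AL, so AL runs at -172.3°; with |AL| = 27.6, L = (-54.69, 2.720). ∠ALG = 114.3° gives LG at -106.6° from the x-axis; with |LG| = 29.3, G = (-63.06, -25.36). Then |KG| = |G − K| = 67.97.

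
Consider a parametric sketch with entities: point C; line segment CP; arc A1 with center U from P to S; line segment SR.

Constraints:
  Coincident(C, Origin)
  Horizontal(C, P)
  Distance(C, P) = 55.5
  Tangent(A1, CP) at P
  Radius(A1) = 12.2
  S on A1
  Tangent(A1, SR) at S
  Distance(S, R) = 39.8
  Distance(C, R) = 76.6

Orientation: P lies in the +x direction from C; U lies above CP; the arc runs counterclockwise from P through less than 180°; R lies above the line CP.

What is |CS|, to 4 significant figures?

68.97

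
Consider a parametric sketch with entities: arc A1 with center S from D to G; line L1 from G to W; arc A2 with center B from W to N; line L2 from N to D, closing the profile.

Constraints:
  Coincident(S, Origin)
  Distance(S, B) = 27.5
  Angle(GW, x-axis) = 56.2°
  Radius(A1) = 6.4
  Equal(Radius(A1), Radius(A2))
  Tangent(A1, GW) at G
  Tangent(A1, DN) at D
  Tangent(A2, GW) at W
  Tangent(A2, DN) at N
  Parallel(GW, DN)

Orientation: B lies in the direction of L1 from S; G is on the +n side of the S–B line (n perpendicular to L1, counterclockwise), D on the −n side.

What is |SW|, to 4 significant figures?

28.23

The slot axis is L1's direction at 56.2°, so u = (cos 56.2°, sin 56.2°) = (0.5563, 0.8310) and n = (−sin 56.2°, cos 56.2°) = (-0.8310, 0.5563). S is at the origin and B lies 27.5 along u from S, so B = 27.5·u = (15.30, 22.85). Tangency of A1 to both parallel lines with radius 6.4 puts G and D at S ± 6.4·n: G = (-5.318, 3.560), D = (5.318, -3.560). Equal radii place W and N the same way about B: W = B + 6.4·n = (9.980, 26.41), N = B − 6.4·n = (20.62, 19.29). Then |SW| = |W − S| = 28.23.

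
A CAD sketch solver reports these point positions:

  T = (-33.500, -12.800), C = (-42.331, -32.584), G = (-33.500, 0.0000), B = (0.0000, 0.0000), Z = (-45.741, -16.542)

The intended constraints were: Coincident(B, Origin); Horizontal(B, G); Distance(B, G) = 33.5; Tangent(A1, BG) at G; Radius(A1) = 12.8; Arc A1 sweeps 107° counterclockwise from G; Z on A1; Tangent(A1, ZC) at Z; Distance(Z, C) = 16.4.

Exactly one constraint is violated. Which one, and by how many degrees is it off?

Tangent(A1, ZC) at Z — off by 5.00°.

B = (0.00, 0.00) ✓; B.y = 0.00, G.y = 0.00 ✓; |BG| = 33.50 ✓; ∠(TG, GB) = 90.00° ✓; |TG| = 12.80 ✓; bearing(T→Z) − bearing(T→G) = 107.0° ✓; |TZ| = 12.80 ✓; ∠(TZ, ZC) = 95.00° ✗; |ZC| = 16.40 ✓.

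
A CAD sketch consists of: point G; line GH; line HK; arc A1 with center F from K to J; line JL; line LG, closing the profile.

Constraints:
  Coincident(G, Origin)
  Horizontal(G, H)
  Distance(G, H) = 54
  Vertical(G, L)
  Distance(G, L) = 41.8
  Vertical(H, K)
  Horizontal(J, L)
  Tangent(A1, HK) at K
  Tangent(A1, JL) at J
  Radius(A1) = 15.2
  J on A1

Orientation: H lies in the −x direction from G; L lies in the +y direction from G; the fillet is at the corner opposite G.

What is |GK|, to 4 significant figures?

60.20

G is at the origin; GH is horizontal with |GH| = 54.0 and H on the −x side, so H = (-54.00, 0.000). G and L share the same x with |GL| = 41.8 and L on the +y side, so L = (0.000, 41.80). The virtual corner opposite G is at (-54.00, 41.80). Tangency of A1 to HK means the radius FK is perpendicular to HK and tangency of A1 to JL means the radius FJ is perpendicular to JL, with radius 15.2, so the center F sits 15.2 in from both sides at F = (-38.80, 26.60). That places the tangent points at K = (-54.00, 26.60) on HK and J = (-38.80, 41.80) on JL. Then |GK| = |K − G| = 60.20.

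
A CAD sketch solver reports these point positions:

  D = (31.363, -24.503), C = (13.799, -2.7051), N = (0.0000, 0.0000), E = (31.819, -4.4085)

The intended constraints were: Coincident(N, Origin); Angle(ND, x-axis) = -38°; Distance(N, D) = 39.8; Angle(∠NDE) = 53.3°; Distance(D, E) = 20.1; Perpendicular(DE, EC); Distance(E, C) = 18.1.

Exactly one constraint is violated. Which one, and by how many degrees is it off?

Perpendicular(DE, EC) — off by 4.10°.

N = (0.00, 0.00) ✓; ND at -38.00° ✓; |ND| = 39.80 ✓; ∠NDE = 53.30° ✓; |DE| = 20.10 ✓; ∠(DE, EC) = 85.90° ✗; |EC| = 18.10 ✓.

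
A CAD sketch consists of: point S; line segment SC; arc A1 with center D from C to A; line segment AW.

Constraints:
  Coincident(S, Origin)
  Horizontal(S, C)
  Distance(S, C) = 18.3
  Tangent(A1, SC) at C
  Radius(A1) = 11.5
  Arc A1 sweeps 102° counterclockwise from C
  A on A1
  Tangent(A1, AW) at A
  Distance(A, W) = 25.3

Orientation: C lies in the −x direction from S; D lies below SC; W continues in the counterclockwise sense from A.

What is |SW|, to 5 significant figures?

45.638

On A1, C sits at bearing 90° from D; a 102° counterclockwise sweep puts A at bearing 192°, so A = D + 11.5·(cos 192°, sin 192°) = (-29.549, -13.891). A1 meets AW tangentially, so DA is at right angles to AW, so AW runs along (−sin 192°, cos 192°); with |AW| = 25.3, W = (-24.289, -38.638). Then |SW| = |W − S| = 45.638.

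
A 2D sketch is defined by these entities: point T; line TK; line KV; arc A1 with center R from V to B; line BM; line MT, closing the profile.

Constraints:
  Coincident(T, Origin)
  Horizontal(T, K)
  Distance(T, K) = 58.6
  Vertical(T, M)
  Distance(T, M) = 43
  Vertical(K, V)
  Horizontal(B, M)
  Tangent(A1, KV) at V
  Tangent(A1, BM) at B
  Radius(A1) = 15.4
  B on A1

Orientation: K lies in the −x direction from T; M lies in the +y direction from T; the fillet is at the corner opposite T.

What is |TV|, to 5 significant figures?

64.774

T is at the origin; TK is horizontal with |TK| = 58.6 and K on the −x side, so K = (-58.600, 0.0000). T and M share the same x with |TM| = 43.0 and M on the +y side, so M = (0.0000, 43.000). The virtual corner opposite T is at (-58.600, 43.000). A1 meets KV tangentially, so RV is at right angles to KV and tangency of A1 to BM means the radius RB is perpendicular to BM, with radius 15.4, so the center R sits 15.4 in from both sides at R = (-43.200, 27.600). That places the tangent points at V = (-58.600, 27.600) on KV and B = (-43.200, 43.000) on BM. Then |TV| = |V − T| = 64.774.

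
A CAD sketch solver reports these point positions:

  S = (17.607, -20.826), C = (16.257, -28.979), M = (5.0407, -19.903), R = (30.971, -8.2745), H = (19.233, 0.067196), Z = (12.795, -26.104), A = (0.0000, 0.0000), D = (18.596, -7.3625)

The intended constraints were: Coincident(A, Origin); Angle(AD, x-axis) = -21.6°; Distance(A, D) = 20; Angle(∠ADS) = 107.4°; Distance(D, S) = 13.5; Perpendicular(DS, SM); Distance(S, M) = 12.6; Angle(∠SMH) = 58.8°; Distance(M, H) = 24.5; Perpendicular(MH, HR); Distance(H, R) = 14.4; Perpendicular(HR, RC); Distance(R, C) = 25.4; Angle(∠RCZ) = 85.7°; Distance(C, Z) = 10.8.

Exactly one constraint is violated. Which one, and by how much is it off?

Distance(C, Z) = 10.8 — off by 6.30.

A = (0.00, 0.00) ✓; AD at -21.60° ✓; |AD| = 20.00 ✓; ∠ADS = 107.4° ✓; |DS| = 13.50 ✓; ∠(DS, SM) = 90.00° ✓; |SM| = 12.60 ✓; ∠SMH = 58.80° ✓; |MH| = 24.50 ✓; ∠(MH, HR) = 90.00° ✓; |HR| = 14.40 ✓; ∠(HR, RC) = 90.00° ✓; |RC| = 25.40 ✓; ∠RCZ = 85.69° ✓; |CZ| = 4.500 ✗.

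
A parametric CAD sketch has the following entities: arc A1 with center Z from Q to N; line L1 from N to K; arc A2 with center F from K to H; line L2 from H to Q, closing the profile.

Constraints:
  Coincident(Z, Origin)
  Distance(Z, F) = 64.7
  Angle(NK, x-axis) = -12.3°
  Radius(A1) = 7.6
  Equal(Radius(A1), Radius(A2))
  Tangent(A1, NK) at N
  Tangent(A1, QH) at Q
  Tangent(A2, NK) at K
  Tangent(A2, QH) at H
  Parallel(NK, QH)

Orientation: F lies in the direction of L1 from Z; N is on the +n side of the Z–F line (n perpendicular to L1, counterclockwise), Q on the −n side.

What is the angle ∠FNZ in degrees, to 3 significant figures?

83.3°

The slot axis is L1's direction at -12.3°, so u = (cos -12.3°, sin -12.3°) = (0.977, -0.213) and n = (−sin -12.3°, cos -12.3°) = (0.213, 0.977). Z is at the origin and F lies 64.7 along u from Z, so F = 64.7·u = (63.2, -13.8). Tangency of A1 to both parallel lines with radius 7.6 puts N and Q at Z ± 7.6·n: N = (1.62, 7.43), Q = (-1.62, -7.43). Then cos ∠FNZ = NF·NZ / (|NF||NZ|), giving 83.3°.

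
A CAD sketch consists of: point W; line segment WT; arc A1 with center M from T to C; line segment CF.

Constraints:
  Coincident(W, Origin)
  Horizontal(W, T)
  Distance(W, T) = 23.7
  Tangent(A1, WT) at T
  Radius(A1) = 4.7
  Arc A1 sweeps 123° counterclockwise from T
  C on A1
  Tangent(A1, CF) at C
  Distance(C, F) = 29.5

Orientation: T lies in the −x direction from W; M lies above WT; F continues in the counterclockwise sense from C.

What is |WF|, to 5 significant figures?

48.036

On A1, T sits at bearing -90° from M; a 123° counterclockwise sweep puts C at bearing 33°, so C = M + 4.7·(cos 33°, sin 33°) = (-19.758, 7.2598). A1 meets CF tangentially, so MC is at right angles to CF, so CF runs along (−sin 33°, cos 33°); with |CF| = 29.5, F = (-35.825, 32.001). Then |WF| = |F − W| = 48.036.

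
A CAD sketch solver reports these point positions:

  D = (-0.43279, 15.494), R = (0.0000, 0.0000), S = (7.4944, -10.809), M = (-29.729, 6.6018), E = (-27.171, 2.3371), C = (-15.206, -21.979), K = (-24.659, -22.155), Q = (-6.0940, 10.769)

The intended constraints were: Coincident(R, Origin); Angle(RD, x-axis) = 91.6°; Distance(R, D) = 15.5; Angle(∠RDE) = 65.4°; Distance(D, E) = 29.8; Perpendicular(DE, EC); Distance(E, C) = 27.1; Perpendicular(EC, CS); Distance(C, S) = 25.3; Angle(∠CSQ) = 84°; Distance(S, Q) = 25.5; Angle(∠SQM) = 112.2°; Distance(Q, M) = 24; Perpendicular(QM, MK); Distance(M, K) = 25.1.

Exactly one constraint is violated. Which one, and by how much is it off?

Distance(M, K) = 25.1 — off by 4.10.

R = (0.00, 0.00) ✓; RD at 91.60° ✓; |RD| = 15.50 ✓; ∠RDE = 65.40° ✓; |DE| = 29.80 ✓; ∠(DE, EC) = 90.00° ✓; |EC| = 27.10 ✓; ∠(EC, CS) = 90.00° ✓; |CS| = 25.30 ✓; ∠CSQ = 84.00° ✓; |SQ| = 25.50 ✓; ∠SQM = 112.2° ✓; |QM| = 24.00 ✓; ∠(QM, MK) = 90.00° ✓; |MK| = 29.20 ✗.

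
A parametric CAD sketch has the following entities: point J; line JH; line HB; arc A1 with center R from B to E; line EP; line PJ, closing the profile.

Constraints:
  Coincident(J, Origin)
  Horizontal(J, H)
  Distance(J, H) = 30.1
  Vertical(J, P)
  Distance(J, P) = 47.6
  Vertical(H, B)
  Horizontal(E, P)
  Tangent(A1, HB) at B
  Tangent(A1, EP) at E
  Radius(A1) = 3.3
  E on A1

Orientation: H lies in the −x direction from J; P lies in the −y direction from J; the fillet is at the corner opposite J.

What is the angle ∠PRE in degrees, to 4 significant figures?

82.98°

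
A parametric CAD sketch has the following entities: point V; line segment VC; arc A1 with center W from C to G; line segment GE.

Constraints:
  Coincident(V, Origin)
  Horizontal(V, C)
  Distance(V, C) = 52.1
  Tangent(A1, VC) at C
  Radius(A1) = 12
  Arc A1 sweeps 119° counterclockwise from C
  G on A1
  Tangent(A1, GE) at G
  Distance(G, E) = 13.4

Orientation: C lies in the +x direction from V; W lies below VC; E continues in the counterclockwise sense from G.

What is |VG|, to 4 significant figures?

45.26

V is at the origin; VC is horizontal with |VC| = 52.1 and C on the +x side, so C = (52.10, 0.000). Tangency of A1 to VC means the radius WC is perpendicular to VC, so W = C + (0, -12) = (52.10, -12.00). On A1, C sits at bearing 90° from W; a 119° counterclockwise sweep puts G at bearing 209°, so G = W + 12.0·(cos 209°, sin 209°) = (41.60, -17.82). Then |VG| = |G − V| = 45.26.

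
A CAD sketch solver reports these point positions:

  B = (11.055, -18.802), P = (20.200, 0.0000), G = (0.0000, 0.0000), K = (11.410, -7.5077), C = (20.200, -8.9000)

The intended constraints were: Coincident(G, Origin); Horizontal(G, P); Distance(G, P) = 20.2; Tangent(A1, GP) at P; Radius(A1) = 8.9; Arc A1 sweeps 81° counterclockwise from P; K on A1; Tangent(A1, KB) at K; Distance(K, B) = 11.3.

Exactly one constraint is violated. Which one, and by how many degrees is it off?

Tangent(A1, KB) at K — off by 7.20°.

G = (0.00, 0.00) ✓; G.y = 0.00, P.y = 0.00 ✓; |GP| = 20.20 ✓; ∠(CP, PG) = 90.00° ✓; |CP| = 8.900 ✓; bearing(C→K) − bearing(C→P) = 81.00° ✓; |CK| = 8.900 ✓; ∠(CK, KB) = 82.80° ✗; |KB| = 11.30 ✓.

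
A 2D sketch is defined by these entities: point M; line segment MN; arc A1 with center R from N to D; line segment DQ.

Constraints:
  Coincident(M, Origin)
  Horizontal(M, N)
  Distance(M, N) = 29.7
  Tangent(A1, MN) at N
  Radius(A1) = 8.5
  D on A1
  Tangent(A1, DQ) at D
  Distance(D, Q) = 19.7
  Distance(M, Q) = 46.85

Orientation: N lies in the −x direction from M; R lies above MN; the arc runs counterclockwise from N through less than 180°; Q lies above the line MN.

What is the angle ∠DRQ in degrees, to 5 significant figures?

66.661°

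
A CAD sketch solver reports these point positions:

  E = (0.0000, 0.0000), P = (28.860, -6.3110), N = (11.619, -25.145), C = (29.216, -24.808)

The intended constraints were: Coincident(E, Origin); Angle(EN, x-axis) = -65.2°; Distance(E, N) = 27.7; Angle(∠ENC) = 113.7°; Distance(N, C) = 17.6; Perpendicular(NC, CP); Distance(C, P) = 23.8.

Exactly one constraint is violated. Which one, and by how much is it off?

Distance(C, P) = 23.8 — off by 5.30.

E = (0.00, 0.00) ✓; EN at -65.20° ✓; |EN| = 27.70 ✓; ∠ENC = 113.7° ✓; |NC| = 17.60 ✓; ∠(NC, CP) = 90.01° ✓; |CP| = 18.50 ✗.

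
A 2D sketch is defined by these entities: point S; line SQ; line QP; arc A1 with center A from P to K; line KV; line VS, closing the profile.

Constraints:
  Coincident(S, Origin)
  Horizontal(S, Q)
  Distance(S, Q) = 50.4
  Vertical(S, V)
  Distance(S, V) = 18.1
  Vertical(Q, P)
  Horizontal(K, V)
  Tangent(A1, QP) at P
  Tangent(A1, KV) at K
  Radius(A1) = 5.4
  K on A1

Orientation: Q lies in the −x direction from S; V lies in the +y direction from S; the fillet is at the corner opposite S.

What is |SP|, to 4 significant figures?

51.98

S is at the origin; S and Q share the same y with |SQ| = 50.4 and Q on the −x side, so Q = (-50.40, 0.000). SV is vertical with |SV| = 18.1 and V on the +y side, so V = (0.000, 18.10). The virtual corner opposite S is at (-50.40, 18.10). Since A1 is tangent to QP there, AP ⟂ QP and A1 meets KV tangentially, so AK is at right angles to KV, with radius 5.4, so the center A sits 5.4 in from both sides at A = (-45.00, 12.70). That places the tangent points at P = (-50.40, 12.70) on QP and K = (-45.00, 18.10) on KV. Then |SP| = |P − S| = 51.98.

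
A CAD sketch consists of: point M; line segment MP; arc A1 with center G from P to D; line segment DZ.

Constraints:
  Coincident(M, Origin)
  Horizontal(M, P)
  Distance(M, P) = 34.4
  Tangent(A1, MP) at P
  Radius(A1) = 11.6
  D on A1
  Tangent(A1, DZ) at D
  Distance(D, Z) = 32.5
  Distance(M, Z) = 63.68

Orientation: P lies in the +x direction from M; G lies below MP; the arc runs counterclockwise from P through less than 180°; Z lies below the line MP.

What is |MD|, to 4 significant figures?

31.67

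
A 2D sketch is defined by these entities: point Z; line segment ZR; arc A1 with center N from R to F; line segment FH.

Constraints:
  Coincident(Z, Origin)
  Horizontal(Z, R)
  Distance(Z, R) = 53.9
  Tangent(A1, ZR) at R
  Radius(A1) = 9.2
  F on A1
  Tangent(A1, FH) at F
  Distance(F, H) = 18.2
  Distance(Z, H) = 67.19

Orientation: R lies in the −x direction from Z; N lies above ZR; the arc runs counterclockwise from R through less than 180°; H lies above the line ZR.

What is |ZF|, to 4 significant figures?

50.21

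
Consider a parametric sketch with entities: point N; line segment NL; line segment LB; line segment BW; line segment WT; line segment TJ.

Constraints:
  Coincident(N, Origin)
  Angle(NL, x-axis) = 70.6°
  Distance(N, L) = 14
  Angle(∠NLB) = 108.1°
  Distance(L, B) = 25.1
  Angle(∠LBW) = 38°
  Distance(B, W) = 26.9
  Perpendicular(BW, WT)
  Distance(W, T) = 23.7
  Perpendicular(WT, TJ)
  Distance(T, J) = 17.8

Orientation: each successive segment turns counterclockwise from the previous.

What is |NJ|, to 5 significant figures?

27.478

BW ⟂ WT, so WT runs at 14.500°; with |WT| = 23.7, T = (14.417, 8.3759). The perpendicularity gives TJ at right angles to WT, so TJ runs at 104.50°; with |TJ| = 17.8, J = (9.9606, 25.609). Then |NJ| = |J − N| = 27.478.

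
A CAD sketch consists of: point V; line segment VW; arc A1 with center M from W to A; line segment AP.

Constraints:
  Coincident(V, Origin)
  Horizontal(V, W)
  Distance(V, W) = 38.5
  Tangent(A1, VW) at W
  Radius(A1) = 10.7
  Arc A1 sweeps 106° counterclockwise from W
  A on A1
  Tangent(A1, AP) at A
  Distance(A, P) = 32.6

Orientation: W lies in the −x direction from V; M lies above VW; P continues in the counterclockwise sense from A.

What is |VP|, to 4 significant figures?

58.38

V is at the origin; V and W share the same y with |VW| = 38.5 and W on the −x side, so W = (-38.50, 0.000). The tangent condition forces MW to be normal to VW, so M = W + (0, 10.7) = (-38.50, 10.70). On A1, W sits at bearing -90° from M; a 106° counterclockwise sweep puts A at bearing 16°, so A = M + 10.7·(cos 16°, sin 16°) = (-28.21, 13.65). Since A1 is tangent to AP there, MA ⟂ AP, so AP runs along (−sin 16°, cos 16°); with |AP| = 32.6, P = (-37.20, 44.99). Then |VP| = |P − V| = 58.38.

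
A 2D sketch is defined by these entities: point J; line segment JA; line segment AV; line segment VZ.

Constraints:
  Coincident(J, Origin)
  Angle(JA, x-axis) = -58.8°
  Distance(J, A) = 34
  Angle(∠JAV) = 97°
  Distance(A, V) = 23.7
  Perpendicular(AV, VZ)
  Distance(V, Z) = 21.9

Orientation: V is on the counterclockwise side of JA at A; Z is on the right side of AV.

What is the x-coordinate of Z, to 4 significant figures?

48.21

∠JAV = 97.0°, so AV runs at -58.8° + (180° − 97.0°) = 24.20° from the x-axis; with |AV| = 23.7, V = A + 23.7·(cos 24.20°, sin 24.20°) = (39.23, -19.37). AV is perpendicular to VZ; with |VZ| = 21.9 on the right of AV, Z = V + 21.9·(0.4099, -0.9121) = (48.21, -39.34). So Z.x = 48.21.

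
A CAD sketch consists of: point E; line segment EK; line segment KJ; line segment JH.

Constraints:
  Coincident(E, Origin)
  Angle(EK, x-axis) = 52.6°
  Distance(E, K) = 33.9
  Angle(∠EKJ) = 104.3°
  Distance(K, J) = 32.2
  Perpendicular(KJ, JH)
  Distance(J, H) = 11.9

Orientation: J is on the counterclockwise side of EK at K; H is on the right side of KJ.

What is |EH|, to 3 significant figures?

60.4

∠EKJ = 104.3°, so KJ runs at 52.6° + (180° − 104.3°) = 128° from the x-axis; with |KJ| = 32.2, J = K + 32.2·(cos 128°, sin 128°) = (0.633, 52.2). The perpendicularity gives JH at right angles to KJ; with |JH| = 11.9 on the right of KJ, H = J + 11.9·(0.785, 0.620) = (9.97, 59.6). Then |EH| = |H − E| = 60.4.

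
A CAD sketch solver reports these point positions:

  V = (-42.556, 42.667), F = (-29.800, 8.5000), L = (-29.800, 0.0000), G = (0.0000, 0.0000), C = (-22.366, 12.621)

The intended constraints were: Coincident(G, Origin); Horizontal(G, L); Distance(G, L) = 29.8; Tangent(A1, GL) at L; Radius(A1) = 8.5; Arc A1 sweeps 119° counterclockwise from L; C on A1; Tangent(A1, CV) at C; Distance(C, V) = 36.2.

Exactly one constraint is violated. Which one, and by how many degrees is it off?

Tangent(A1, CV) at C — off by 4.90°.

G = (0.00, 0.00) ✓; G.y = 0.00, L.y = 0.00 ✓; |GL| = 29.80 ✓; ∠(FL, LG) = 90.00° ✓; |FL| = 8.500 ✓; bearing(F→C) − bearing(F→L) = 119.0° ✓; |FC| = 8.500 ✓; ∠(FC, CV) = 85.10° ✗; |CV| = 36.20 ✓.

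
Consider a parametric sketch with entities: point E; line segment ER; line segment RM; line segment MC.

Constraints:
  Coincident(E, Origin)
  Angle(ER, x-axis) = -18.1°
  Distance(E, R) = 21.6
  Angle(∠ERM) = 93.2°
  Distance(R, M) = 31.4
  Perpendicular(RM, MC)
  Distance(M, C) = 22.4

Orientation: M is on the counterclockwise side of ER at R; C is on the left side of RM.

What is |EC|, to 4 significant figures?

32.62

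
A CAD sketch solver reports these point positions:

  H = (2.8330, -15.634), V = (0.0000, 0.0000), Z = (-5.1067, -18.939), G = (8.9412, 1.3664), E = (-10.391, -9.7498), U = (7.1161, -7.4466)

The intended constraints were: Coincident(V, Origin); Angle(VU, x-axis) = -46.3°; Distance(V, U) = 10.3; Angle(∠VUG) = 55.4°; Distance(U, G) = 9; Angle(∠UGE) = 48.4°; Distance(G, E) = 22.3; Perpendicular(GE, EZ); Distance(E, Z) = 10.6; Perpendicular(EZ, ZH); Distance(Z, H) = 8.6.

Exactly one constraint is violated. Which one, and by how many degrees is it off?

Perpendicular(EZ, ZH) — off by 7.30°.

V = (0.00, 0.00) ✓; VU at -46.30° ✓; |VU| = 10.30 ✓; ∠VUG = 55.40° ✓; |UG| = 9.000 ✓; ∠UGE = 48.40° ✓; |GE| = 22.30 ✓; ∠(GE, EZ) = 90.00° ✓; |EZ| = 10.60 ✓; ∠(EZ, ZH) = 82.70° ✗; |ZH| = 8.600 ✓.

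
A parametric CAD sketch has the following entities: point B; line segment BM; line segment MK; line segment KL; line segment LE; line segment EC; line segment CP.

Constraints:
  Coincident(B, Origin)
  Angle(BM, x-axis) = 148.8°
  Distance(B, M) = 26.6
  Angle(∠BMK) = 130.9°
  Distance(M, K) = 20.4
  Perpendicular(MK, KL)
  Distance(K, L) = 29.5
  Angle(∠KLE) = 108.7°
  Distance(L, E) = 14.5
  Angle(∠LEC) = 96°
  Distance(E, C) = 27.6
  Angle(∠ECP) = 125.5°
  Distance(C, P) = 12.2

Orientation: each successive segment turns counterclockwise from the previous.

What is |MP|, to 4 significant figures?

1.928

B is at the origin; BM runs at 148.8° with length 26.6, so M = (-22.75, 13.78). ∠BMK = 130.9° gives MK at -162.1° from the x-axis; with |MK| = 20.4, K = (-42.17, 7.509). The perpendicularity gives KL at right angles to MK, so KL runs at -72.10°; with |KL| = 29.5, L = (-33.10, -20.56). ∠KLE = 108.7° gives LE at -0.8000° from the x-axis; with |LE| = 14.5, E = (-18.60, -20.77). ∠LEC = 96.0° gives EC at 83.20° from the x-axis; with |EC| = 27.6, C = (-15.33, 6.641). ∠ECP = 125.5° gives CP at 137.7° from the x-axis; with |CP| = 12.2, P = (-24.36, 14.85). Then |MP| = |P − M| = 1.928.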